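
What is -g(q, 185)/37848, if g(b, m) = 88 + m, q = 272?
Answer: -91/12616 ≈ -0.0072131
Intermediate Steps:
-g(q, 185)/37848 = -(88 + 185)/37848 = -273/37848 = -1*91/12616 = -91/12616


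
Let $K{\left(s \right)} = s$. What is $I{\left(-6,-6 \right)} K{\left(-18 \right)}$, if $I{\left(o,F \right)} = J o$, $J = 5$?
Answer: $540$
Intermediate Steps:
$I{\left(o,F \right)} = 5 o$
$I{\left(-6,-6 \right)} K{\left(-18 \right)} = 5 \left(-6\right) \left(-18\right) = \left(-30\right) \left(-18\right) = 540$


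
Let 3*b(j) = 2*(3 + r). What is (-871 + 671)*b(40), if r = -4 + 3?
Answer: -800/3 ≈ -266.67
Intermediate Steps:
r = -1
b(j) = 4/3 (b(j) = (2*(3 - 1))/3 = (2*2)/3 = (⅓)*4 = 4/3)
(-871 + 671)*b(40) = (-871 + 671)*(4/3) = -200*4/3 = -800/3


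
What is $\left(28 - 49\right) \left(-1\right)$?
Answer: $21$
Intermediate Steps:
$\left(28 - 49\right) \left(-1\right) = \left(-21\right) \left(-1\right) = 21$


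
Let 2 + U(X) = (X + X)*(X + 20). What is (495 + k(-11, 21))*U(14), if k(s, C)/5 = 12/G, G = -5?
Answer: 458850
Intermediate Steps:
k(s, C) = -12 (k(s, C) = 5*(12/(-5)) = 5*(12*(-1/5)) = 5*(-12/5) = -12)
U(X) = -2 + 2*X*(20 + X) (U(X) = -2 + (X + X)*(X + 20) = -2 + (2*X)*(20 + X) = -2 + 2*X*(20 + X))
(495 + k(-11, 21))*U(14) = (495 - 12)*(-2 + 2*14**2 + 40*14) = 483*(-2 + 2*196 + 560) = 483*(-2 + 392 + 560) = 483*950 = 458850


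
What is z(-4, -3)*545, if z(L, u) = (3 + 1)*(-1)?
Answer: -2180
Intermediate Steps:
z(L, u) = -4 (z(L, u) = 4*(-1) = -4)
z(-4, -3)*545 = -4*545 = -2180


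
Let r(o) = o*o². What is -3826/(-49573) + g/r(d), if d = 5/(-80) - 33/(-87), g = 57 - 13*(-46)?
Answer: 3243710380720358/157469774679 ≈ 20599.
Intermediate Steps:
g = 655 (g = 57 + 598 = 655)
d = 147/464 (d = 5*(-1/80) - 33*(-1/87) = -1/16 + 11/29 = 147/464 ≈ 0.31681)
r(o) = o³
-3826/(-49573) + g/r(d) = -3826/(-49573) + 655/((147/464)³) = -3826*(-1/49573) + 655/(3176523/99897344) = 3826/49573 + 655*(99897344/3176523) = 3826/49573 + 65432760320/3176523 = 3243710380720358/157469774679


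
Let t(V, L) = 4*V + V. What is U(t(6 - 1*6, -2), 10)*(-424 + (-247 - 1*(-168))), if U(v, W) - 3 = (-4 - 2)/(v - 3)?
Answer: -2515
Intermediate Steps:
t(V, L) = 5*V
U(v, W) = 3 - 6/(-3 + v) (U(v, W) = 3 + (-4 - 2)/(v - 3) = 3 - 6/(-3 + v))
U(t(6 - 1*6, -2), 10)*(-424 + (-247 - 1*(-168))) = (3*(-5 + 5*(6 - 1*6))/(-3 + 5*(6 - 1*6)))*(-424 + (-247 - 1*(-168))) = (3*(-5 + 5*(6 - 6))/(-3 + 5*(6 - 6)))*(-424 + (-247 + 168)) = (3*(-5 + 5*0)/(-3 + 5*0))*(-424 - 79) = (3*(-5 + 0)/(-3 + 0))*(-503) = (3*(-5)/(-3))*(-503) = (3*(-⅓)*(-5))*(-503) = 5*(-503) = -2515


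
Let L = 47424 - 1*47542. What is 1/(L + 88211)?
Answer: 1/88093 ≈ 1.1352e-5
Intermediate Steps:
L = -118 (L = 47424 - 47542 = -118)
1/(L + 88211) = 1/(-118 + 88211) = 1/88093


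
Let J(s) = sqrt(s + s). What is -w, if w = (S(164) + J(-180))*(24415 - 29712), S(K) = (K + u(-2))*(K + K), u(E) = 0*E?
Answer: 284936224 + 31782*I*sqrt(10) ≈ 2.8494e+8 + 1.005e+5*I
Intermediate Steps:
J(s) = sqrt(2)*sqrt(s) (J(s) = sqrt(2*s) = sqrt(2)*sqrt(s))
u(E) = 0
S(K) = 2*K**2 (S(K) = (K + 0)*(K + K) = K*(2*K) = 2*K**2)
w = -284936224 - 31782*I*sqrt(10) (w = (2*164**2 + sqrt(2)*sqrt(-180))*(24415 - 29712) = (2*26896 + sqrt(2)*(6*I*sqrt(5)))*(-5297) = (53792 + 6*I*sqrt(10))*(-5297) = -284936224 - 31782*I*sqrt(10) ≈ -2.8494e+8 - 1.005e+5*I)
-w = -(-284936224 - 31782*I*sqrt(10)) = 284936224 + 31782*I*sqrt(10)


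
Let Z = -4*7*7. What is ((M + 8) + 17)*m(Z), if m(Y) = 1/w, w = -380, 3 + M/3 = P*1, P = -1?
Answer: -13/380 ≈ -0.034211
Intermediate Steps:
M = -12 (M = -9 + 3*(-1*1) = -9 + 3*(-1) = -9 - 3 = -12)
Z = -196 (Z = -28*7 = -196)
m(Y) = -1/380 (m(Y) = 1/(-380) = -1/380)
((M + 8) + 17)*m(Z) = ((-12 + 8) + 17)*(-1/380) = (-4 + 17)*(-1/380) = 13*(-1/380) = -13/380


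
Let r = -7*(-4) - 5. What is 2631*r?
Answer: 60513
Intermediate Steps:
r = 23 (r = 28 - 5 = 23)
2631*r = 2631*23 = 60513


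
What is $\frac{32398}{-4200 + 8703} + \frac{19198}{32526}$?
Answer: $\frac{190037657}{24410763} \approx 7.785$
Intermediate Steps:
$\frac{32398}{-4200 + 8703} + \frac{19198}{32526} = \frac{32398}{4503} + 19198 \cdot \frac{1}{32526} = 32398 \cdot \frac{1}{4503} + \frac{9599}{16263} = \frac{32398}{4503} + \frac{9599}{16263} = \frac{190037657}{24410763}$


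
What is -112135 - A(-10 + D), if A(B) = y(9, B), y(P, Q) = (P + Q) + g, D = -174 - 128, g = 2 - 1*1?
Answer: -111833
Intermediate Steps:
g = 1 (g = 2 - 1 = 1)
D = -302
y(P, Q) = 1 + P + Q (y(P, Q) = (P + Q) + 1 = 1 + P + Q)
A(B) = 10 + B (A(B) = 1 + 9 + B = 10 + B)
-112135 - A(-10 + D) = -112135 - (10 + (-10 - 302)) = -112135 - (10 - 312) = -112135 - 1*(-302) = -112135 + 302 = -111833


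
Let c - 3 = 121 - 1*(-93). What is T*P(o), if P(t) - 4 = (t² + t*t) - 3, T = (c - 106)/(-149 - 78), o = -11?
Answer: -26973/227 ≈ -118.82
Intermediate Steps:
c = 217 (c = 3 + (121 - 1*(-93)) = 3 + (121 + 93) = 3 + 214 = 217)
T = -111/227 (T = (217 - 106)/(-149 - 78) = 111/(-227) = 111*(-1/227) = -111/227 ≈ -0.48899)
P(t) = 1 + 2*t² (P(t) = 4 + ((t² + t*t) - 3) = 4 + ((t² + t²) - 3) = 4 + (2*t² - 3) = 4 + (-3 + 2*t²) = 1 + 2*t²)
T*P(o) = -111*(1 + 2*(-11)²)/227 = -111*(1 + 2*121)/227 = -111*(1 + 242)/227 = -111/227*243 = -26973/227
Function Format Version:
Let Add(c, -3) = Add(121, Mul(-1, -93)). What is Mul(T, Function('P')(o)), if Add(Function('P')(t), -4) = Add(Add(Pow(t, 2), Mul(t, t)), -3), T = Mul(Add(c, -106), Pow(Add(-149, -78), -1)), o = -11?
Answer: Rational(-26973, 227) ≈ -118.82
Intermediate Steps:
c = 217 (c = Add(3, Add(121, Mul(-1, -93))) = Add(3, Add(121, 93)) = Add(3, 214) = 217)
T = Rational(-111, 227) (T = Mul(Add(217, -106), Pow(Add(-149, -78), -1)) = Mul(111, Pow(-227, -1)) = Mul(111, Rational(-1, 227)) = Rational(-111, 227) ≈ -0.48899)
Function('P')(t) = Add(1, Mul(2, Pow(t, 2))) (Function('P')(t) = Add(4, Add(Add(Pow(t, 2), Mul(t, t)), -3)) = Add(4, Add(Add(Pow(t, 2), Pow(t, 2)), -3)) = Add(4, Add(Mul(2, Pow(t, 2)), -3)) = Add(4, Add(-3, Mul(2, Pow(t, 2)))) = Add(1, Mul(2, Pow(t, 2))))
Mul(T, Function('P')(o)) = Mul(Rational(-111, 227), Add(1, Mul(2, Pow(-11, 2)))) = Mul(Rational(-111, 227), Add(1, Mul(2, 121))) = Mul(Rational(-111, 227), Add(1, 242)) = Mul(Rational(-111, 227), 243) = Rational(-26973, 227)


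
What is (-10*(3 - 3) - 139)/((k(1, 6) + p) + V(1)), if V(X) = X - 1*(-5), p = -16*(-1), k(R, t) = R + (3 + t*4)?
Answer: -139/50 ≈ -2.7800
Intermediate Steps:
k(R, t) = 3 + R + 4*t (k(R, t) = R + (3 + 4*t) = 3 + R + 4*t)
p = 16
V(X) = 5 + X (V(X) = X + 5 = 5 + X)
(-10*(3 - 3) - 139)/((k(1, 6) + p) + V(1)) = (-10*(3 - 3) - 139)/(((3 + 1 + 4*6) + 16) + (5 + 1)) = (-10*0 - 139)/(((3 + 1 + 24) + 16) + 6) = (0 - 139)/((28 + 16) + 6) = -139/(44 + 6) = -139/50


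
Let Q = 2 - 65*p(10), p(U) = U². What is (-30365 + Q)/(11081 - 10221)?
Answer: -36863/860 ≈ -42.864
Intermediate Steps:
Q = -6498 (Q = 2 - 65*10² = 2 - 65*100 = 2 - 6500 = -6498)
(-30365 + Q)/(11081 - 10221) = (-30365 - 6498)/(11081 - 10221) = -36863/860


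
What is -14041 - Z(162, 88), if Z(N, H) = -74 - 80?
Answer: -13887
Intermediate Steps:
Z(N, H) = -154
-14041 - Z(162, 88) = -14041 - 1*(-154) = -14041 + 154 = -13887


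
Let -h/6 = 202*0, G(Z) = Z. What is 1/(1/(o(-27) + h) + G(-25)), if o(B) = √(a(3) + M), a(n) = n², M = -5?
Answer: -2/49 ≈ -0.040816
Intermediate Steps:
h = 0 (h = -1212*0 = -6*0 = 0)
o(B) = 2 (o(B) = √(3² - 5) = √(9 - 5) = √4 = 2)
1/(1/(o(-27) + h) + G(-25)) = 1/(1/(2 + 0) - 25) = 1/(1/2 - 25) = 1/(½ - 25) = 1/(-49/2) = -2/49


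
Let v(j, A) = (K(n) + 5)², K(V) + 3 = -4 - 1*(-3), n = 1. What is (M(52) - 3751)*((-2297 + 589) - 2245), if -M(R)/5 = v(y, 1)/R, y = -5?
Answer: 771060321/52 ≈ 1.4828e+7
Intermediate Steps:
K(V) = -4 (K(V) = -3 + (-4 - 1*(-3)) = -3 + (-4 + 3) = -3 - 1 = -4)
v(j, A) = 1 (v(j, A) = (-4 + 5)² = 1² = 1)
M(R) = -5/R
(M(52) - 3751)*((-2297 + 589) - 2245) = (-5/52 - 3751)*((-2297 + 589) - 2245) = (-5*1/52 - 3751)*(-1708 - 2245) = (-5/52 - 3751)*(-3953) = -195057/52*(-3953) = 771060321/52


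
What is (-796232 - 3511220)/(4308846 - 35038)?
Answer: -1076863/1068452 ≈ -1.0079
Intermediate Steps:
(-796232 - 3511220)/(4308846 - 35038) = -4307452/4273808 = -4307452*1/4273808 = -1076863/1068452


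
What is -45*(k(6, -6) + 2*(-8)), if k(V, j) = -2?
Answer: 810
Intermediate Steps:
-45*(k(6, -6) + 2*(-8)) = -45*(-2 + 2*(-8)) = -45*(-2 - 16) = -45*(-18) = 810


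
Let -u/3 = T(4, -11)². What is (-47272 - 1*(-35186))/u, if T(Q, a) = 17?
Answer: 12086/867 ≈ 13.940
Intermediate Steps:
u = -867 (u = -3*17² = -3*289 = -867)
(-47272 - 1*(-35186))/u = (-47272 - 1*(-35186))/(-867) = (-47272 + 35186)*(-1/867) = -12086*(-1/867) = 12086/867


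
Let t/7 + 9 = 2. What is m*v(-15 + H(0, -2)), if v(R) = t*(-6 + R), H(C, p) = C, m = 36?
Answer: 37044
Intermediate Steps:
t = -49 (t = -63 + 7*2 = -63 + 14 = -49)
v(R) = 294 - 49*R (v(R) = -49*(-6 + R) = 294 - 49*R)
m*v(-15 + H(0, -2)) = 36*(294 - 49*(-15 + 0)) = 36*(294 - 49*(-15)) = 36*(294 + 735) = 36*1029 = 37044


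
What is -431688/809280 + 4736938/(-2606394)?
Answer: -34435126373/14647934280 ≈ -2.3509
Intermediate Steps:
-431688/809280 + 4736938/(-2606394) = -431688*1/809280 + 4736938*(-1/2606394) = -17987/33720 - 2368469/1303197 = -34435126373/14647934280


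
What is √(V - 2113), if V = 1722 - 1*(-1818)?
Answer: √1427 ≈ 37.776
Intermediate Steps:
V = 3540 (V = 1722 + 1818 = 3540)
√(V - 2113) = √(3540 - 2113) = √1427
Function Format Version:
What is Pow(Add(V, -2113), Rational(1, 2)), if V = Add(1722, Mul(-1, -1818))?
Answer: Pow(1427, Rational(1, 2)) ≈ 37.776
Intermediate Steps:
V = 3540 (V = Add(1722, 1818) = 3540)
Pow(Add(V, -2113), Rational(1, 2)) = Pow(Add(3540, -2113), Rational(1, 2)) = Pow(1427, Rational(1, 2))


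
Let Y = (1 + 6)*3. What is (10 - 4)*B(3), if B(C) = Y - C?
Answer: 108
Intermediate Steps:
Y = 21 (Y = 7*3 = 21)
B(C) = 21 - C
(10 - 4)*B(3) = (10 - 4)*(21 - 1*3) = 6*(21 - 3) = 6*18 = 108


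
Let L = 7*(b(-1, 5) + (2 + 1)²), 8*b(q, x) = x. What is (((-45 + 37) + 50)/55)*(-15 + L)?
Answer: 8799/220 ≈ 39.995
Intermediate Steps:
b(q, x) = x/8
L = 539/8 (L = 7*((⅛)*5 + (2 + 1)²) = 7*(5/8 + 3²) = 7*(5/8 + 9) = 7*(77/8) = 539/8 ≈ 67.375)
(((-45 + 37) + 50)/55)*(-15 + L) = (((-45 + 37) + 50)/55)*(-15 + 539/8) = ((-8 + 50)*(1/55))*(419/8) = (42*(1/55))*(419/8) = (42/55)*(419/8) = 8799/220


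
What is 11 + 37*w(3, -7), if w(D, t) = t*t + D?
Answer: 1935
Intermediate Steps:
w(D, t) = D + t² (w(D, t) = t² + D = D + t²)
11 + 37*w(3, -7) = 11 + 37*(3 + (-7)²) = 11 + 37*(3 + 49) = 11 + 37*52 = 11 + 1924 = 1935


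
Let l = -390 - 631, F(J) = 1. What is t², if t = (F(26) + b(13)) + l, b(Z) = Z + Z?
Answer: 988036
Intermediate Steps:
b(Z) = 2*Z
l = -1021
t = -994 (t = (1 + 2*13) - 1021 = (1 + 26) - 1021 = 27 - 1021 = -994)
t² = (-994)² = 988036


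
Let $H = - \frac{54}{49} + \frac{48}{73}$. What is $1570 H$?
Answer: $- \frac{2496300}{3577} \approx -697.88$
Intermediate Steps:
$H = - \frac{1590}{3577}$ ($H = \left(-54\right) \frac{1}{49} + 48 \cdot \frac{1}{73} = - \frac{54}{49} + \frac{48}{73} = - \frac{1590}{3577} \approx -0.44451$)
$1570 H = 1570 \left(- \frac{1590}{3577}\right) = - \frac{2496300}{3577}$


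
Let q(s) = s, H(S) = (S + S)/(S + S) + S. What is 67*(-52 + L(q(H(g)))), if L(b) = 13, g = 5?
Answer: -2613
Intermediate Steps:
H(S) = 1 + S (H(S) = (2*S)/((2*S)) + S = (2*S)*(1/(2*S)) + S = 1 + S)
67*(-52 + L(q(H(g)))) = 67*(-52 + 13) = 67*(-39) = -2613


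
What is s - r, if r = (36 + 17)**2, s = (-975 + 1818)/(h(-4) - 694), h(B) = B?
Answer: -1961525/698 ≈ -2810.2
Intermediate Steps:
s = -843/698 (s = (-975 + 1818)/(-4 - 694) = 843/(-698) = 843*(-1/698) = -843/698 ≈ -1.2077)
r = 2809 (r = 53**2 = 2809)
s - r = -843/698 - 1*2809 = -843/698 - 2809 = -1961525/698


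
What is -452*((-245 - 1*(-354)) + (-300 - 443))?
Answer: 286568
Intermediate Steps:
-452*((-245 - 1*(-354)) + (-300 - 443)) = -452*((-245 + 354) - 743) = -452*(109 - 743) = -452*(-634) = 286568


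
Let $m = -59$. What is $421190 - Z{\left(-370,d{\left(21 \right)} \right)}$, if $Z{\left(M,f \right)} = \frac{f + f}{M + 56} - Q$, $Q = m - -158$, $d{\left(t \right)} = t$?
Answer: $\frac{66142394}{157} \approx 4.2129 \cdot 10^{5}$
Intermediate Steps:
$Q = 99$ ($Q = -59 - -158 = -59 + 158 = 99$)
$Z{\left(M,f \right)} = -99 + \frac{2 f}{56 + M}$ ($Z{\left(M,f \right)} = \frac{f + f}{M + 56} - 99 = \frac{2 f}{56 + M} - 99 = -99 + \frac{2 f}{56 + M}$)
$421190 - Z{\left(-370,d{\left(21 \right)} \right)} = 421190 - \frac{-5544 - -36630 + 2 \cdot 21}{56 - 370} = 421190 - \frac{-5544 + 36630 + 42}{-314} = 421190 - \left(- \frac{1}{314}\right) 31128 = 421190 - - \frac{15564}{157} = 421190 + \frac{15564}{157} = \frac{66142394}{157}$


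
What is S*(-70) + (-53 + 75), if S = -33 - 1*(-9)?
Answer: 1702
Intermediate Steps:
S = -24 (S = -33 + 9 = -24)
S*(-70) + (-53 + 75) = -24*(-70) + (-53 + 75) = 1680 + 22 = 1702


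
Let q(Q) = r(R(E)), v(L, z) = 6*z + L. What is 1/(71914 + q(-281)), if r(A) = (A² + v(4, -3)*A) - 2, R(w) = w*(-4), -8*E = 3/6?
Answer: 16/1150537 ≈ 1.3907e-5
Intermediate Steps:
v(L, z) = L + 6*z
E = -1/16 (E = -3/(8*6) = -⅛*½ = -1/16 ≈ -0.062500)
R(w) = -4*w
r(A) = -2 + A² - 14*A (r(A) = (A² + (4 + 6*(-3))*A) - 2 = (A² + (4 - 18)*A) - 2 = (A² - 14*A) - 2 = -2 + A² - 14*A)
q(Q) = -87/16 (q(Q) = -2 + (-4*(-1/16))² - (-56)*(-1)/16 = -2 + (¼)² - 14*¼ = -2 + 1/16 - 7/2 = -87/16)
1/(71914 + q(-281)) = 1/(71914 - 87/16) = 1/(1150537/16) = 16/1150537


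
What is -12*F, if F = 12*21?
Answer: -3024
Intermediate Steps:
F = 252
-12*F = -12*252 = -3024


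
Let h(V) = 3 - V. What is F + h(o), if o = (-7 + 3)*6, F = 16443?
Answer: 16470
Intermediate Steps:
o = -24 (o = -4*6 = -24)
F + h(o) = 16443 + (3 - 1*(-24)) = 16443 + (3 + 24) = 16443 + 27 = 16470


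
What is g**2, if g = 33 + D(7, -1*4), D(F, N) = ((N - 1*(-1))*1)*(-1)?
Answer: 1296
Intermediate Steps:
D(F, N) = -1 - N (D(F, N) = ((N + 1)*1)*(-1) = ((1 + N)*1)*(-1) = (1 + N)*(-1) = -1 - N)
g = 36 (g = 33 + (-1 - (-1)*4) = 33 + (-1 - 1*(-4)) = 33 + (-1 + 4) = 33 + 3 = 36)
g**2 = 36**2 = 1296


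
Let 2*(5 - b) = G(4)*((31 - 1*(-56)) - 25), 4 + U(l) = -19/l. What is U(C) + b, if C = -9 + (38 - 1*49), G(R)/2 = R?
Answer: -4921/20 ≈ -246.05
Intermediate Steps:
G(R) = 2*R
C = -20 (C = -9 + (38 - 49) = -9 - 11 = -20)
U(l) = -4 - 19/l
b = -243 (b = 5 - 2*4*((31 - 1*(-56)) - 25)/2 = 5 - 4*((31 + 56) - 25) = 5 - 4*(87 - 25) = 5 - 4*62 = 5 - 1/2*496 = 5 - 248 = -243)
U(C) + b = (-4 - 19/(-20)) - 243 = (-4 - 19*(-1/20)) - 243 = (-4 + 19/20) - 243 = -61/20 - 243 = -4921/20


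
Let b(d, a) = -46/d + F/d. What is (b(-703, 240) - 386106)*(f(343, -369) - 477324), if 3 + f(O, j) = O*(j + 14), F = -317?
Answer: 162612832603260/703 ≈ 2.3131e+11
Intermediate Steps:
f(O, j) = -3 + O*(14 + j) (f(O, j) = -3 + O*(j + 14) = -3 + O*(14 + j))
b(d, a) = -363/d (b(d, a) = -46/d - 317/d = -363/d)
(b(-703, 240) - 386106)*(f(343, -369) - 477324) = (-363/(-703) - 386106)*((-3 + 14*343 + 343*(-369)) - 477324) = (-363*(-1/703) - 386106)*((-3 + 4802 - 126567) - 477324) = (363/703 - 386106)*(-121768 - 477324) = -271432155/703*(-599092) = 162612832603260/703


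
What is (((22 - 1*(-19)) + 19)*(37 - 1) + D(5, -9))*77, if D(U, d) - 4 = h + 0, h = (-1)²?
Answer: 166705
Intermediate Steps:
h = 1
D(U, d) = 5 (D(U, d) = 4 + (1 + 0) = 4 + 1 = 5)
(((22 - 1*(-19)) + 19)*(37 - 1) + D(5, -9))*77 = (((22 - 1*(-19)) + 19)*(37 - 1) + 5)*77 = (((22 + 19) + 19)*36 + 5)*77 = ((41 + 19)*36 + 5)*77 = (60*36 + 5)*77 = (2160 + 5)*77 = 2165*77 = 166705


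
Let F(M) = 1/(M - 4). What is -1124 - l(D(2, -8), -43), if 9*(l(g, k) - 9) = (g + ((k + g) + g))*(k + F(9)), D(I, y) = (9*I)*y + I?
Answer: -151351/45 ≈ -3363.4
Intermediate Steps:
F(M) = 1/(-4 + M)
D(I, y) = I + 9*I*y (D(I, y) = 9*I*y + I = I + 9*I*y)
l(g, k) = 9 + (⅕ + k)*(k + 3*g)/9 (l(g, k) = 9 + ((g + ((k + g) + g))*(k + 1/(-4 + 9)))/9 = 9 + ((g + ((g + k) + g))*(k + 1/5))/9 = 9 + ((g + (k + 2*g))*(k + ⅕))/9 = 9 + ((k + 3*g)*(⅕ + k))/9 = 9 + ((⅕ + k)*(k + 3*g))/9 = 9 + (⅕ + k)*(k + 3*g)/9)
-1124 - l(D(2, -8), -43) = -1124 - (9 + (⅑)*(-43)² + (2*(1 + 9*(-8)))/15 + (1/45)*(-43) + (⅓)*(2*(1 + 9*(-8)))*(-43)) = -1124 - (9 + (⅑)*1849 + (2*(1 - 72))/15 - 43/45 + (⅓)*(2*(1 - 72))*(-43)) = -1124 - (9 + 1849/9 + (2*(-71))/15 - 43/45 + (⅓)*(2*(-71))*(-43)) = -1124 - (9 + 1849/9 + (1/15)*(-142) - 43/45 + (⅓)*(-142)*(-43)) = -1124 - (9 + 1849/9 - 142/15 - 43/45 + 6106/3) = -1124 - 1*100771/45 = -1124 - 100771/45 = -151351/45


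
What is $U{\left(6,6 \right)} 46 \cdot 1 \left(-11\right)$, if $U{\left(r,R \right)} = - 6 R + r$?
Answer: $15180$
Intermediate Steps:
$U{\left(r,R \right)} = r - 6 R$
$U{\left(6,6 \right)} 46 \cdot 1 \left(-11\right) = \left(6 - 36\right) 46 \cdot 1 \left(-11\right) = \left(6 - 36\right) 46 \left(-11\right) = \left(-30\right) 46 \left(-11\right) = \left(-1380\right) \left(-11\right) = 15180$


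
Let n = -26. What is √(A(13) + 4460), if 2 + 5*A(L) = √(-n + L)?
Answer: √(111490 + 5*√39)/5 ≈ 66.790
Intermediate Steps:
A(L) = -⅖ + √(26 + L)/5 (A(L) = -⅖ + √(-1*(-26) + L)/5 = -⅖ + √(26 + L)/5)
√(A(13) + 4460) = √((-⅖ + √(26 + 13)/5) + 4460) = √((-⅖ + √39/5) + 4460) = √(22298/5 + √39/5)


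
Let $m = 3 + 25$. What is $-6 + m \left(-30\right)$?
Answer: $-846$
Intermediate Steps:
$m = 28$
$-6 + m \left(-30\right) = -6 + 28 \left(-30\right) = -6 - 840 = -846$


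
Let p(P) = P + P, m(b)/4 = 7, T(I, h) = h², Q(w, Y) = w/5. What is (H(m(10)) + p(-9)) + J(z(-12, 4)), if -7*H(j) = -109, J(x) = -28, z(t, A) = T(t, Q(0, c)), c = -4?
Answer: -213/7 ≈ -30.429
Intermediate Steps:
Q(w, Y) = w/5 (Q(w, Y) = w*(⅕) = w/5)
z(t, A) = 0 (z(t, A) = ((⅕)*0)² = 0² = 0)
m(b) = 28 (m(b) = 4*7 = 28)
p(P) = 2*P
H(j) = 109/7 (H(j) = -⅐*(-109) = 109/7)
(H(m(10)) + p(-9)) + J(z(-12, 4)) = (109/7 + 2*(-9)) - 28 = (109/7 - 18) - 28 = -17/7 - 28 = -213/7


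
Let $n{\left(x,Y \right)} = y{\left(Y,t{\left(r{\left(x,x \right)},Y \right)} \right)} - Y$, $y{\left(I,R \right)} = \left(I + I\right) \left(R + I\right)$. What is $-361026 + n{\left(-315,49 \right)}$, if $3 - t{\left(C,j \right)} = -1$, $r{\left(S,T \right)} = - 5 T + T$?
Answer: $-355881$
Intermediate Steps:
$r{\left(S,T \right)} = - 4 T$
$t{\left(C,j \right)} = 4$ ($t{\left(C,j \right)} = 3 - -1 = 3 + 1 = 4$)
$y{\left(I,R \right)} = 2 I \left(I + R\right)$
$n{\left(x,Y \right)} = - Y + 2 Y \left(4 + Y\right)$ ($n{\left(x,Y \right)} = 2 Y \left(Y + 4\right) - Y = 2 Y \left(4 + Y\right) - Y = - Y + 2 Y \left(4 + Y\right)$)
$-361026 + n{\left(-315,49 \right)} = -361026 + 49 \left(7 + 2 \cdot 49\right) = -361026 + 49 \left(7 + 98\right) = -361026 + 49 \cdot 105 = -361026 + 5145 = -355881$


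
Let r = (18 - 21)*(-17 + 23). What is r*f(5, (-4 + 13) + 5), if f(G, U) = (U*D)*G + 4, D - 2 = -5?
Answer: 3708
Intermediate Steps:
D = -3 (D = 2 - 5 = -3)
f(G, U) = 4 - 3*G*U (f(G, U) = (U*(-3))*G + 4 = (-3*U)*G + 4 = -3*G*U + 4 = 4 - 3*G*U)
r = -18 (r = -3*6 = -18)
r*f(5, (-4 + 13) + 5) = -18*(4 - 3*5*((-4 + 13) + 5)) = -18*(4 - 3*5*(9 + 5)) = -18*(4 - 3*5*14) = -18*(4 - 210) = -18*(-206) = 3708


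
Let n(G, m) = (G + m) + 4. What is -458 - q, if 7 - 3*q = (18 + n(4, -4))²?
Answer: -299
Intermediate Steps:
n(G, m) = 4 + G + m
q = -159 (q = 7/3 - (18 + (4 + 4 - 4))²/3 = 7/3 - (18 + 4)²/3 = 7/3 - ⅓*22² = 7/3 - ⅓*484 = 7/3 - 484/3 = -159)
-458 - q = -458 - 1*(-159) = -458 + 159 = -299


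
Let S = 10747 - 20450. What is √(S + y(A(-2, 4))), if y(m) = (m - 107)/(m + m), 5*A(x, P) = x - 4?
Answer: I*√347685/6 ≈ 98.275*I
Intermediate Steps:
S = -9703
A(x, P) = -⅘ + x/5 (A(x, P) = (x - 4)/5 = (-4 + x)/5 = -⅘ + x/5)
y(m) = (-107 + m)/(2*m) (y(m) = (-107 + m)/((2*m)) = (-107 + m)*(1/(2*m)) = (-107 + m)/(2*m))
√(S + y(A(-2, 4))) = √(-9703 + (-107 + (-⅘ + (⅕)*(-2)))/(2*(-⅘ + (⅕)*(-2)))) = √(-9703 + (-107 + (-⅘ - ⅖))/(2*(-⅘ - ⅖))) = √(-9703 + (-107 - 6/5)/(2*(-6/5))) = √(-9703 + (½)*(-⅚)*(-541/5)) = √(-9703 + 541/12) = √(-115895/12) = I*√347685/6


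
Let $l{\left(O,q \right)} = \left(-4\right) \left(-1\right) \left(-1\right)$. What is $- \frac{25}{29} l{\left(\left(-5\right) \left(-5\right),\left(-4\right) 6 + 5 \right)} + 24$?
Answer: $\frac{796}{29} \approx 27.448$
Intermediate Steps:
$l{\left(O,q \right)} = -4$ ($l{\left(O,q \right)} = 4 \left(-1\right) = -4$)
$- \frac{25}{29} l{\left(\left(-5\right) \left(-5\right),\left(-4\right) 6 + 5 \right)} + 24 = - \frac{25}{29} \left(-4\right) + 24 = \left(-25\right) \frac{1}{29} \left(-4\right) + 24 = \left(- \frac{25}{29}\right) \left(-4\right) + 24 = \frac{100}{29} + 24 = \frac{796}{29}$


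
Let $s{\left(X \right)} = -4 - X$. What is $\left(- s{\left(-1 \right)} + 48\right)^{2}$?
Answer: $2601$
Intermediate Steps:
$\left(- s{\left(-1 \right)} + 48\right)^{2} = \left(- (-4 - -1) + 48\right)^{2} = \left(- (-4 + 1) + 48\right)^{2} = \left(\left(-1\right) \left(-3\right) + 48\right)^{2} = \left(3 + 48\right)^{2} = 51^{2} = 2601$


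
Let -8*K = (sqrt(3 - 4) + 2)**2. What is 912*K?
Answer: -342 - 456*I ≈ -342.0 - 456.0*I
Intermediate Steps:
K = -(2 + I)**2/8 (K = -(sqrt(3 - 4) + 2)**2/8 = -(sqrt(-1) + 2)**2/8 = -(I + 2)**2/8 = -(2 + I)**2/8 ≈ -0.375 - 0.5*I)
912*K = 912*(-(2 + I)**2/8) = -114*(2 + I)**2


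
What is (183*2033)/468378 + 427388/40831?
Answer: 71789953691/6374780706 ≈ 11.262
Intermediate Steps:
(183*2033)/468378 + 427388/40831 = 372039*(1/468378) + 427388*(1/40831) = 124013/156126 + 427388/40831 = 71789953691/6374780706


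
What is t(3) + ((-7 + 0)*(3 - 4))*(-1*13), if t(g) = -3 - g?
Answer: -97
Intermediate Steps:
t(3) + ((-7 + 0)*(3 - 4))*(-1*13) = (-3 - 1*3) + ((-7 + 0)*(3 - 4))*(-1*13) = (-3 - 3) - 7*(-1)*(-13) = -6 + 7*(-13) = -6 - 91 = -97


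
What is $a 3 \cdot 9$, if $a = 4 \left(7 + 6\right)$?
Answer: $1404$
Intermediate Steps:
$a = 52$ ($a = 4 \cdot 13 = 52$)
$a 3 \cdot 9 = 52 \cdot 3 \cdot 9 = 156 \cdot 9 = 1404$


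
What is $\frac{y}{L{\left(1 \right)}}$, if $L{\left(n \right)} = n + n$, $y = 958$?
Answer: $479$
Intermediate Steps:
$L{\left(n \right)} = 2 n$
$\frac{y}{L{\left(1 \right)}} = \frac{958}{2 \cdot 1} = \frac{958}{2} = 958 \cdot \frac{1}{2} = 479$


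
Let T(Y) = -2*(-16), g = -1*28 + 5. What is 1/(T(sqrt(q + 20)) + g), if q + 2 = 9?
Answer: 1/9 ≈ 0.11111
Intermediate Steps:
g = -23 (g = -28 + 5 = -23)
q = 7 (q = -2 + 9 = 7)
T(Y) = 32
1/(T(sqrt(q + 20)) + g) = 1/(32 - 23) = 1/9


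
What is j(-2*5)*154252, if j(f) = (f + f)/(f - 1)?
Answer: 3085040/11 ≈ 2.8046e+5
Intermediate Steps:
j(f) = 2*f/(-1 + f) (j(f) = (2*f)/(-1 + f) = 2*f/(-1 + f))
j(-2*5)*154252 = (2*(-2*5)/(-1 - 2*5))*154252 = (2*(-10)/(-1 - 10))*154252 = (2*(-10)/(-11))*154252 = (2*(-10)*(-1/11))*154252 = (20/11)*154252 = 3085040/11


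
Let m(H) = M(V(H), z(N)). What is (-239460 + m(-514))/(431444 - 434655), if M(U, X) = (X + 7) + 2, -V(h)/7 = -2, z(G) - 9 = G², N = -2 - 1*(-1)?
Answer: 239441/3211 ≈ 74.569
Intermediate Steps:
N = -1 (N = -2 + 1 = -1)
z(G) = 9 + G²
V(h) = 14 (V(h) = -7*(-2) = 14)
M(U, X) = 9 + X (M(U, X) = (7 + X) + 2 = 9 + X)
m(H) = 19 (m(H) = 9 + (9 + (-1)²) = 9 + (9 + 1) = 9 + 10 = 19)
(-239460 + m(-514))/(431444 - 434655) = (-239460 + 19)/(431444 - 434655) = -239441/(-3211) = -239441*(-1/3211) = 239441/3211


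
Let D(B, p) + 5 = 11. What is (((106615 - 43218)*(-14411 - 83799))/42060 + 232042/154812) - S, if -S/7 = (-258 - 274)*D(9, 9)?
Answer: -4622392801490/27130803 ≈ -1.7037e+5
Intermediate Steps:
D(B, p) = 6 (D(B, p) = -5 + 11 = 6)
S = 22344 (S = -7*(-258 - 274)*6 = -(-3724)*6 = -7*(-3192) = 22344)
(((106615 - 43218)*(-14411 - 83799))/42060 + 232042/154812) - S = (((106615 - 43218)*(-14411 - 83799))/42060 + 232042/154812) - 1*22344 = ((63397*(-98210))*(1/42060) + 232042*(1/154812)) - 22344 = (-6226219370*1/42060 + 116021/77406) - 22344 = (-622621937/4206 + 116021/77406) - 22344 = -4016182139258/27130803 - 22344 = -4622392801490/27130803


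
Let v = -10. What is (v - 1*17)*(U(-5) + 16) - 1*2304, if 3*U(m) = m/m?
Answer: -2745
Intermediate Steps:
U(m) = ⅓ (U(m) = (m/m)/3 = (⅓)*1 = ⅓)
(v - 1*17)*(U(-5) + 16) - 1*2304 = (-10 - 1*17)*(⅓ + 16) - 1*2304 = (-10 - 17)*(49/3) - 2304 = -27*49/3 - 2304 = -441 - 2304 = -2745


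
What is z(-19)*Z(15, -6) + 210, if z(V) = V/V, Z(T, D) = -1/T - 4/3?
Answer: 1043/5 ≈ 208.60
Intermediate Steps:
Z(T, D) = -4/3 - 1/T (Z(T, D) = -1/T - 4*⅓ = -1/T - 4/3 = -4/3 - 1/T)
z(V) = 1
z(-19)*Z(15, -6) + 210 = 1*(-4/3 - 1/15) + 210 = 1*(-7/5) + 210 = -7/5 + 210 = 1043/5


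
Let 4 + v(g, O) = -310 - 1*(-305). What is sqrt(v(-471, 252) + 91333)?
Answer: 34*sqrt(79) ≈ 302.20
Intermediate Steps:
v(g, O) = -9 (v(g, O) = -4 + (-310 - 1*(-305)) = -4 + (-310 + 305) = -4 - 5 = -9)
sqrt(v(-471, 252) + 91333) = sqrt(-9 + 91333) = sqrt(91324) = 34*sqrt(79)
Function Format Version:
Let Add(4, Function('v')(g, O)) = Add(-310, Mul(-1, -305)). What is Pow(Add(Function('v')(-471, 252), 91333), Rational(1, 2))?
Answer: Mul(34, Pow(79, Rational(1, 2))) ≈ 302.20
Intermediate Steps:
Function('v')(g, O) = -9 (Function('v')(g, O) = Add(-4, Add(-310, Mul(-1, -305))) = Add(-4, Add(-310, 305)) = Add(-4, -5) = -9)
Pow(Add(Function('v')(-471, 252), 91333), Rational(1, 2)) = Pow(Add(-9, 91333), Rational(1, 2)) = Pow(91324, Rational(1, 2)) = Mul(34, Pow(79, Rational(1, 2)))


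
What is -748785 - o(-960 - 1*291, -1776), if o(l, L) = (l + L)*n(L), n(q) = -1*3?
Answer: -757866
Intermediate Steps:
n(q) = -3
o(l, L) = -3*L - 3*l (o(l, L) = (l + L)*(-3) = (L + l)*(-3) = -3*L - 3*l)
-748785 - o(-960 - 1*291, -1776) = -748785 - (-3*(-1776) - 3*(-960 - 1*291)) = -748785 - (5328 - 3*(-960 - 291)) = -748785 - (5328 - 3*(-1251)) = -748785 - (5328 + 3753) = -748785 - 1*9081 = -748785 - 9081 = -757866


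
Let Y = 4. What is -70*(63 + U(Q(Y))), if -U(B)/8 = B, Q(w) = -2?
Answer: -5530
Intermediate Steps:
U(B) = -8*B
-70*(63 + U(Q(Y))) = -70*(63 - 8*(-2)) = -70*(63 + 16) = -70*79 = -5530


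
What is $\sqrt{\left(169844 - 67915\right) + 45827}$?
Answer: $2 \sqrt{36939} \approx 384.39$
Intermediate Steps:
$\sqrt{\left(169844 - 67915\right) + 45827} = \sqrt{101929 + 45827} = \sqrt{147756} = 2 \sqrt{36939}$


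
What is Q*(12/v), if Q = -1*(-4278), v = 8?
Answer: 6417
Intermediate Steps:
Q = 4278
Q*(12/v) = 4278*(12/8) = 4278*(12*(1/8)) = 4278*(3/2) = 6417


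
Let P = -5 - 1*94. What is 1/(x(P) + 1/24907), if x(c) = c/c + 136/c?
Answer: -2465793/921460 ≈ -2.6760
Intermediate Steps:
P = -99 (P = -5 - 94 = -99)
x(c) = 1 + 136/c
1/(x(P) + 1/24907) = 1/((136 - 99)/(-99) + 1/24907) = 1/(-1/99*37 + 1/24907) = 1/(-37/99 + 1/24907) = 1/(-921460/2465793) = -2465793/921460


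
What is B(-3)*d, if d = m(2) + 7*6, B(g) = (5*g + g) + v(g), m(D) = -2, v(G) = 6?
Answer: -480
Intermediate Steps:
B(g) = 6 + 6*g (B(g) = (5*g + g) + 6 = 6*g + 6 = 6 + 6*g)
d = 40 (d = -2 + 7*6 = -2 + 42 = 40)
B(-3)*d = (6 + 6*(-3))*40 = (6 - 18)*40 = -12*40 = -480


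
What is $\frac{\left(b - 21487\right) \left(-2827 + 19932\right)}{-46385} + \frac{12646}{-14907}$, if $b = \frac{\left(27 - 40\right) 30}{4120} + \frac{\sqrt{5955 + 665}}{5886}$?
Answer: $\frac{451410585910397}{56976402468} - \frac{3421 \sqrt{1655}}{27302211} \approx 7922.8$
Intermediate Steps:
$b = - \frac{39}{412} + \frac{\sqrt{1655}}{2943}$ ($b = \left(-13\right) 30 \cdot \frac{1}{4120} + \sqrt{6620} \cdot \frac{1}{5886} = \left(-390\right) \frac{1}{4120} + 2 \sqrt{1655} \cdot \frac{1}{5886} = - \frac{39}{412} + \frac{\sqrt{1655}}{2943} \approx -0.080837$)
$\frac{\left(b - 21487\right) \left(-2827 + 19932\right)}{-46385} + \frac{12646}{-14907} = \frac{\left(\left(- \frac{39}{412} + \frac{\sqrt{1655}}{2943}\right) - 21487\right) \left(-2827 + 19932\right)}{-46385} + \frac{12646}{-14907} = \left(- \frac{8852683}{412} + \frac{\sqrt{1655}}{2943}\right) 17105 \left(- \frac{1}{46385}\right) + 12646 \left(- \frac{1}{14907}\right) = \left(- \frac{151425142715}{412} + \frac{17105 \sqrt{1655}}{2943}\right) \left(- \frac{1}{46385}\right) - \frac{12646}{14907} = \left(\frac{30285028543}{3822124} - \frac{3421 \sqrt{1655}}{27302211}\right) - \frac{12646}{14907} = \frac{451410585910397}{56976402468} - \frac{3421 \sqrt{1655}}{27302211}$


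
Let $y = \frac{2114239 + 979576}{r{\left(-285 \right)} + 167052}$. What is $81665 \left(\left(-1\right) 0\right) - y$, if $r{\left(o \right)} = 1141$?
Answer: $- \frac{3093815}{168193} \approx -18.394$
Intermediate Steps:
$y = \frac{3093815}{168193}$ ($y = \frac{2114239 + 979576}{1141 + 167052} = \frac{3093815}{168193} \approx 18.394$)
$81665 \left(\left(-1\right) 0\right) - y = 81665 \left(\left(-1\right) 0\right) - \frac{3093815}{168193} = 81665 \cdot 0 - \frac{3093815}{168193} = 0 - \frac{3093815}{168193} = - \frac{3093815}{168193}$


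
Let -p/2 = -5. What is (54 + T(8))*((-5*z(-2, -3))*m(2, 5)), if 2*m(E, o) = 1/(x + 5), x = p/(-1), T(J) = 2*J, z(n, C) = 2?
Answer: 70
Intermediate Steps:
p = 10 (p = -2*(-5) = 10)
x = -10 (x = 10/(-1) = 10*(-1) = -10)
m(E, o) = -⅒ (m(E, o) = 1/(2*(-10 + 5)) = (½)/(-5) = (½)*(-⅕) = -⅒)
(54 + T(8))*((-5*z(-2, -3))*m(2, 5)) = (54 + 2*8)*(-5*2*(-⅒)) = (54 + 16)*(-10*(-⅒)) = 70*1 = 70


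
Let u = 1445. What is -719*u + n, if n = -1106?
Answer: -1040061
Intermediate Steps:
-719*u + n = -719*1445 - 1106 = -1038955 - 1106 = -1040061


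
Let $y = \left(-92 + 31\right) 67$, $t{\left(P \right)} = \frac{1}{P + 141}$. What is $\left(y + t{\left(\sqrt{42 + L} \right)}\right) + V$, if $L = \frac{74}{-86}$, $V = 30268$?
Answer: $\frac{22335383697}{853114} - \frac{\sqrt{76067}}{853114} \approx 26181.0$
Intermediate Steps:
$L = - \frac{37}{43}$ ($L = 74 \left(- \frac{1}{86}\right) = - \frac{37}{43} \approx -0.86047$)
$t{\left(P \right)} = \frac{1}{141 + P}$
$y = -4087$ ($y = \left(-61\right) 67 = -4087$)
$\left(y + t{\left(\sqrt{42 + L} \right)}\right) + V = \left(-4087 + \frac{1}{141 + \sqrt{42 - \frac{37}{43}}}\right) + 30268 = \left(-4087 + \frac{1}{141 + \sqrt{\frac{1769}{43}}}\right) + 30268 = \left(-4087 + \frac{1}{141 + \frac{\sqrt{76067}}{43}}\right) + 30268 = 26181 + \frac{1}{141 + \frac{\sqrt{76067}}{43}}$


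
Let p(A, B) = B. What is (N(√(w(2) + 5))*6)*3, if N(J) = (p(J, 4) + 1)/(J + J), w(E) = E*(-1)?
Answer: 15*√3 ≈ 25.981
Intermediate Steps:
w(E) = -E
N(J) = 5/(2*J) (N(J) = (4 + 1)/(J + J) = 5/((2*J)) = 5*(1/(2*J)) = 5/(2*J))
(N(√(w(2) + 5))*6)*3 = ((5/(2*(√(-1*2 + 5))))*6)*3 = ((5/(2*(√(-2 + 5))))*6)*3 = ((5/(2*(√3)))*6)*3 = ((5*(√3/3)/2)*6)*3 = ((5*√3/6)*6)*3 = (5*√3)*3 = 15*√3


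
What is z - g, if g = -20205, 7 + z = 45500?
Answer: 65698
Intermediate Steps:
z = 45493 (z = -7 + 45500 = 45493)
z - g = 45493 - 1*(-20205) = 45493 + 20205 = 65698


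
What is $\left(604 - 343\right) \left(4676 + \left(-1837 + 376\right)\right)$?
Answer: $839115$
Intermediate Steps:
$\left(604 - 343\right) \left(4676 + \left(-1837 + 376\right)\right) = \left(604 - 343\right) \left(4676 - 1461\right) = \left(604 - 343\right) 3215 = 261 \cdot 3215 = 839115$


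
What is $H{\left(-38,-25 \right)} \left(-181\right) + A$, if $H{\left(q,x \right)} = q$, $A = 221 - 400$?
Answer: $6699$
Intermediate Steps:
$A = -179$ ($A = 221 - 400 = -179$)
$H{\left(-38,-25 \right)} \left(-181\right) + A = \left(-38\right) \left(-181\right) - 179 = 6878 - 179 = 6699$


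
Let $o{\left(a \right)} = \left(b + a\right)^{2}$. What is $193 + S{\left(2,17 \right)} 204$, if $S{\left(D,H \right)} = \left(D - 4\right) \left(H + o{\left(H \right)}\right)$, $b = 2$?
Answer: $-154031$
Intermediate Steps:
$o{\left(a \right)} = \left(2 + a\right)^{2}$
$S{\left(D,H \right)} = \left(-4 + D\right) \left(H + \left(2 + H\right)^{2}\right)$ ($S{\left(D,H \right)} = \left(D - 4\right) \left(H + \left(2 + H\right)^{2}\right) = \left(-4 + D\right) \left(H + \left(2 + H\right)^{2}\right)$)
$193 + S{\left(2,17 \right)} 204 = 193 + \left(\left(-4\right) 17 - 4 \left(2 + 17\right)^{2} + 2 \cdot 17 + 2 \left(2 + 17\right)^{2}\right) 204 = 193 + \left(-68 - 4 \cdot 19^{2} + 34 + 2 \cdot 19^{2}\right) 204 = 193 + \left(-68 - 1444 + 34 + 2 \cdot 361\right) 204 = 193 + \left(-68 - 1444 + 34 + 722\right) 204 = 193 - 154224 = -154031$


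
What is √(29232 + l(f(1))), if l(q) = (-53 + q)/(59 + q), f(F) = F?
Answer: √6577005/15 ≈ 170.97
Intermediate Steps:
l(q) = (-53 + q)/(59 + q)
√(29232 + l(f(1))) = √(29232 + (-53 + 1)/(59 + 1)) = √(29232 - 52/60) = √(29232 + (1/60)*(-52)) = √(29232 - 13/15) = √(438467/15) = √6577005/15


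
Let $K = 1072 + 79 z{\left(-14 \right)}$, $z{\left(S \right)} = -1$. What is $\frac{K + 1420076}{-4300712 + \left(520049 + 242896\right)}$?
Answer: $- \frac{1421069}{3537767} \approx -0.40169$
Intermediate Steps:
$K = 993$ ($K = 1072 + 79 \left(-1\right) = 1072 - 79 = 993$)
$\frac{K + 1420076}{-4300712 + \left(520049 + 242896\right)} = \frac{993 + 1420076}{-4300712 + \left(520049 + 242896\right)} = \frac{1421069}{-4300712 + 762945} = \frac{1421069}{-3537767} = 1421069 \left(- \frac{1}{3537767}\right) = - \frac{1421069}{3537767}$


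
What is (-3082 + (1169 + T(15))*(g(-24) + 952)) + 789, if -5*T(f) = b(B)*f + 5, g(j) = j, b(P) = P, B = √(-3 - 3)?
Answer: 1081611 - 2784*I*√6 ≈ 1.0816e+6 - 6819.4*I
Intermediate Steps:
B = I*√6 (B = √(-6) = I*√6 ≈ 2.4495*I)
T(f) = -1 - I*f*√6/5 (T(f) = -((I*√6)*f + 5)/5 = -(I*f*√6 + 5)/5 = -(5 + I*f*√6)/5 = -1 - I*f*√6/5)
(-3082 + (1169 + T(15))*(g(-24) + 952)) + 789 = (-3082 + (1169 + (-1 - ⅕*I*15*√6))*(-24 + 952)) + 789 = (-3082 + (1169 + (-1 - 3*I*√6))*928) + 789 = (-3082 + (1168 - 3*I*√6)*928) + 789 = (-3082 + (1083904 - 2784*I*√6)) + 789 = (1080822 - 2784*I*√6) + 789 = 1081611 - 2784*I*√6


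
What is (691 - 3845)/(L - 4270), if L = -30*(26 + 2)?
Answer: 1577/2555 ≈ 0.61722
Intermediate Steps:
L = -840 (L = -30*28 = -840)
(691 - 3845)/(L - 4270) = (691 - 3845)/(-840 - 4270) = -3154/(-5110) = -3154*(-1/5110) = 1577/2555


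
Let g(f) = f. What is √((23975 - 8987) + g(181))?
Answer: √15169 ≈ 123.16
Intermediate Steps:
√((23975 - 8987) + g(181)) = √((23975 - 8987) + 181) = √(14988 + 181) = √15169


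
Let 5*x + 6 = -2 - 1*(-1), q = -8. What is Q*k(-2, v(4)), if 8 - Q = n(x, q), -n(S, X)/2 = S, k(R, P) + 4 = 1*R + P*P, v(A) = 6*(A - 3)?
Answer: 156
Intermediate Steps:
x = -7/5 (x = -6/5 + (-2 - 1*(-1))/5 = -6/5 + (-2 + 1)/5 = -6/5 + (⅕)*(-1) = -6/5 - ⅕ = -7/5 ≈ -1.4000)
v(A) = -18 + 6*A (v(A) = 6*(-3 + A) = -18 + 6*A)
k(R, P) = -4 + R + P² (k(R, P) = -4 + (1*R + P*P) = -4 + (R + P²) = -4 + R + P²)
n(S, X) = -2*S
Q = 26/5 (Q = 8 - (-2)*(-7)/5 = 8 - 1*14/5 = 8 - 14/5 = 26/5 ≈ 5.2000)
Q*k(-2, v(4)) = 26*(-4 - 2 + (-18 + 6*4)²)/5 = 26*(-4 - 2 + (-18 + 24)²)/5 = 26*(-4 - 2 + 6²)/5 = 26*(-4 - 2 + 36)/5 = (26/5)*30 = 156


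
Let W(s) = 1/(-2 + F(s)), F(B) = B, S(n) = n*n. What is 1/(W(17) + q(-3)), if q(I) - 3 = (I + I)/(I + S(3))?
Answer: 15/31 ≈ 0.48387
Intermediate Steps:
S(n) = n**2
q(I) = 3 + 2*I/(9 + I) (q(I) = 3 + (I + I)/(I + 3**2) = 3 + (2*I)/(I + 9) = 3 + (2*I)/(9 + I) = 3 + 2*I/(9 + I))
W(s) = 1/(-2 + s)
1/(W(17) + q(-3)) = 1/(1/(-2 + 17) + (27 + 5*(-3))/(9 - 3)) = 1/(1/15 + (27 - 15)/6) = 1/(1/15 + (1/6)*12) = 1/(1/15 + 2) = 1/(31/15) = 15/31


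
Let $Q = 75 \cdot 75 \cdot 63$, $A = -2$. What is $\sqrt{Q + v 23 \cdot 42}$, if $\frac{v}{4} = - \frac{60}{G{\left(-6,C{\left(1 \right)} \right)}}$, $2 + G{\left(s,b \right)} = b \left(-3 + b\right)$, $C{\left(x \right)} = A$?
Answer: $3 \sqrt{36155} \approx 570.43$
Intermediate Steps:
$Q = 354375$ ($Q = 5625 \cdot 63 = 354375$)
$C{\left(x \right)} = -2$
$G{\left(s,b \right)} = -2 + b \left(-3 + b\right)$
$v = -30$ ($v = 4 \left(- \frac{60}{-2 + \left(-2\right)^{2} - -6}\right) = 4 \left(- \frac{60}{-2 + 4 + 6}\right) = 4 \left(- \frac{60}{8}\right) = 4 \left(\left(-60\right) \frac{1}{8}\right) = 4 \left(- \frac{15}{2}\right) = -30$)
$\sqrt{Q + v 23 \cdot 42} = \sqrt{354375 + \left(-30\right) 23 \cdot 42} = \sqrt{354375 - 28980} = \sqrt{325395} = 3 \sqrt{36155}$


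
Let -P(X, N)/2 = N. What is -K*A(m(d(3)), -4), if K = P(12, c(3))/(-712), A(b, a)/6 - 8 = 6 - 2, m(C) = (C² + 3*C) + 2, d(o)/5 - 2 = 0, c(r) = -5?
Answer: 90/89 ≈ 1.0112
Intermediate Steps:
d(o) = 10 (d(o) = 10 + 5*0 = 10 + 0 = 10)
P(X, N) = -2*N
m(C) = 2 + C² + 3*C
A(b, a) = 72 (A(b, a) = 48 + 6*(6 - 2) = 48 + 6*4 = 48 + 24 = 72)
K = -5/356 (K = -2*(-5)/(-712) = 10*(-1/712) = -5/356 ≈ -0.014045)
-K*A(m(d(3)), -4) = -(-5)*72/356 = -1*(-90/89) = 90/89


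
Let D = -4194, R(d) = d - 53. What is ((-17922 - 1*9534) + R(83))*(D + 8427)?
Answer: -116094258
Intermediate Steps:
R(d) = -53 + d
((-17922 - 1*9534) + R(83))*(D + 8427) = ((-17922 - 1*9534) + (-53 + 83))*(-4194 + 8427) = ((-17922 - 9534) + 30)*4233 = (-27456 + 30)*4233 = -27426*4233 = -116094258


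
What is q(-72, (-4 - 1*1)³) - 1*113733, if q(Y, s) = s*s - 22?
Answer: -98130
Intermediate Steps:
q(Y, s) = -22 + s² (q(Y, s) = s² - 22 = -22 + s²)
q(-72, (-4 - 1*1)³) - 1*113733 = (-22 + ((-4 - 1*1)³)²) - 1*113733 = (-22 + ((-4 - 1)³)²) - 113733 = (-22 + ((-5)³)²) - 113733 = (-22 + (-125)²) - 113733 = (-22 + 15625) - 113733 = 15603 - 113733 = -98130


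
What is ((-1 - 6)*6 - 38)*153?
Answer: -12240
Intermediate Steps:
((-1 - 6)*6 - 38)*153 = (-7*6 - 38)*153 = (-42 - 38)*153 = -80*153 = -12240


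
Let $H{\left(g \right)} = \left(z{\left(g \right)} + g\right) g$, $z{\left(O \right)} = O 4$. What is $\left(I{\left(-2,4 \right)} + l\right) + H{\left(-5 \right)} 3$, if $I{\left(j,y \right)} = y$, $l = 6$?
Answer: $385$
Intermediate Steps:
$z{\left(O \right)} = 4 O$
$H{\left(g \right)} = 5 g^{2}$ ($H{\left(g \right)} = \left(4 g + g\right) g = 5 g g = 5 g^{2}$)
$\left(I{\left(-2,4 \right)} + l\right) + H{\left(-5 \right)} 3 = \left(4 + 6\right) + 5 \left(-5\right)^{2} \cdot 3 = 10 + 5 \cdot 25 \cdot 3 = 10 + 125 \cdot 3 = 10 + 375 = 385$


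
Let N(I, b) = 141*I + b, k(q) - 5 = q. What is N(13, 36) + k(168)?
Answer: 2042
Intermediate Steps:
k(q) = 5 + q
N(I, b) = b + 141*I
N(13, 36) + k(168) = (36 + 141*13) + (5 + 168) = (36 + 1833) + 173 = 1869 + 173 = 2042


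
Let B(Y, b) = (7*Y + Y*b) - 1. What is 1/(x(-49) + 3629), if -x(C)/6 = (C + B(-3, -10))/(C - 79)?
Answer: 64/232133 ≈ 0.00027570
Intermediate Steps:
B(Y, b) = -1 + 7*Y + Y*b
x(C) = -6*(8 + C)/(-79 + C) (x(C) = -6*(C + (-1 + 7*(-3) - 3*(-10)))/(C - 79) = -6*(C + (-1 - 21 + 30))/(-79 + C) = -6*(C + 8)/(-79 + C) = -6*(8 + C)/(-79 + C))
1/(x(-49) + 3629) = 1/(6*(-8 - 1*(-49))/(-79 - 49) + 3629) = 1/(6*(-8 + 49)/(-128) + 3629) = 1/(6*(-1/128)*41 + 3629) = 1/(-123/64 + 3629) = 1/(232133/64) = 64/232133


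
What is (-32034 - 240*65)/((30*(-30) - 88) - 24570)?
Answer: 23817/12779 ≈ 1.8638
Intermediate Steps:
(-32034 - 240*65)/((30*(-30) - 88) - 24570) = (-32034 - 15600)/((-900 - 88) - 24570) = -47634/(-988 - 24570) = -47634/(-25558) = -47634*(-1/25558) = 23817/12779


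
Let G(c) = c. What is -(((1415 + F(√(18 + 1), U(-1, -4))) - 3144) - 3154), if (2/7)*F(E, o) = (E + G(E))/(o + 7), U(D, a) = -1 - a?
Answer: 4883 - 7*√19/10 ≈ 4879.9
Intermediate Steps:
F(E, o) = 7*E/(7 + o) (F(E, o) = 7*((E + E)/(o + 7))/2 = 7*((2*E)/(7 + o))/2 = 7*(2*E/(7 + o))/2 = 7*E/(7 + o))
-(((1415 + F(√(18 + 1), U(-1, -4))) - 3144) - 3154) = -(((1415 + 7*√(18 + 1)/(7 + (-1 - 1*(-4)))) - 3144) - 3154) = -(((1415 + 7*√19/(7 + (-1 + 4))) - 3144) - 3154) = -(((1415 + 7*√19/(7 + 3)) - 3144) - 3154) = -(((1415 + 7*√19/10) - 3144) - 3154) = -((-1729 + 7*√19/10) - 3154) = -(-4883 + 7*√19/10) = 4883 - 7*√19/10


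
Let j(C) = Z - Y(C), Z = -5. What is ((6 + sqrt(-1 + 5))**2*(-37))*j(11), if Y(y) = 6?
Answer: 26048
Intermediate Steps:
j(C) = -11 (j(C) = -5 - 1*6 = -5 - 6 = -11)
((6 + sqrt(-1 + 5))**2*(-37))*j(11) = ((6 + sqrt(-1 + 5))**2*(-37))*(-11) = ((6 + sqrt(4))**2*(-37))*(-11) = ((6 + 2)**2*(-37))*(-11) = (8**2*(-37))*(-11) = (64*(-37))*(-11) = -2368*(-11) = 26048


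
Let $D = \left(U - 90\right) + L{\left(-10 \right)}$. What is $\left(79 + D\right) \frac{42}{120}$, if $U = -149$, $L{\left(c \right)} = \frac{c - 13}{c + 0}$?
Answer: $- \frac{11039}{200} \approx -55.195$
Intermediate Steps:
$L{\left(c \right)} = \frac{-13 + c}{c}$
$D = - \frac{2367}{10}$ ($D = \left(-149 - 90\right) + \frac{-13 - 10}{-10} = -239 - - \frac{23}{10} = -239 + \frac{23}{10} = - \frac{2367}{10} \approx -236.7$)
$\left(79 + D\right) \frac{42}{120} = \left(79 - \frac{2367}{10}\right) \frac{42}{120} = - \frac{1577 \cdot 42 \cdot \frac{1}{120}}{10} = \left(- \frac{1577}{10}\right) \frac{7}{20} = - \frac{11039}{200}$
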